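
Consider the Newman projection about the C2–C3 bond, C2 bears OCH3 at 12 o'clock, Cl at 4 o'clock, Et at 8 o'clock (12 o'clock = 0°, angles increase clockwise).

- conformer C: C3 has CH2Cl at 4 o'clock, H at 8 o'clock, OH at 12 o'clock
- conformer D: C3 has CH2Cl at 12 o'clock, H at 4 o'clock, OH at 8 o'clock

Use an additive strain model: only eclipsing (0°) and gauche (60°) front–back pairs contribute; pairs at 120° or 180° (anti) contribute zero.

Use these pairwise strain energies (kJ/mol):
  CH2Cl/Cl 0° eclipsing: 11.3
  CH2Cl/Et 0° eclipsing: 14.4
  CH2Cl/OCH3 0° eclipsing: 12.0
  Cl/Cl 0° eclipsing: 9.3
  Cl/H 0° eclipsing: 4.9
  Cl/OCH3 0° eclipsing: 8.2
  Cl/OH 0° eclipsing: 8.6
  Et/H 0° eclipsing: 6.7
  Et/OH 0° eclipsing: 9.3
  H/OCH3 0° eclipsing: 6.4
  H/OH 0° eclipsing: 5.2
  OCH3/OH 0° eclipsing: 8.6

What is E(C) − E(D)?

+0.4 kJ/mol

C (eclipsed): OCH3(0°)/OH(0°) eclipsed 8.6; Cl(120°)/CH2Cl(120°) eclipsed 11.3; Et(240°)/H(240°) eclipsed 6.7 → 26.6 kJ/mol.
D (eclipsed): OCH3(0°)/CH2Cl(0°) eclipsed 12.0; Cl(120°)/H(120°) eclipsed 4.9; Et(240°)/OH(240°) eclipsed 9.3 → 26.2 kJ/mol.
E(C) − E(D) = 26.6 − 26.2 = +0.4 kJ/mol.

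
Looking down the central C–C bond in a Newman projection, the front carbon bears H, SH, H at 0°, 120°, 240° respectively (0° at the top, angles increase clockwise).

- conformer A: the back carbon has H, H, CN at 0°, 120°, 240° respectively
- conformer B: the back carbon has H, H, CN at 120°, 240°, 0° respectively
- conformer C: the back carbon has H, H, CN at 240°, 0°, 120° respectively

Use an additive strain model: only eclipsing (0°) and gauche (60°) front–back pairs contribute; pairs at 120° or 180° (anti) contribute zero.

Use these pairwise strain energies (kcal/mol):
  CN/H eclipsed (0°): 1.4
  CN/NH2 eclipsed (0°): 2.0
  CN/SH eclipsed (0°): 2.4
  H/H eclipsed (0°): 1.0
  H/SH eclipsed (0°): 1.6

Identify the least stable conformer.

C

A (eclipsed): H(0°)/H(0°) eclipsed 1.0; SH(120°)/H(120°) eclipsed 1.6; H(240°)/CN(240°) eclipsed 1.4 → 4.0 kcal/mol.
B (eclipsed): H(0°)/CN(0°) eclipsed 1.4; SH(120°)/H(120°) eclipsed 1.6; H(240°)/H(240°) eclipsed 1.0 → 4.0 kcal/mol.
C (eclipsed): H(0°)/H(0°) eclipsed 1.0; SH(120°)/CN(120°) eclipsed 2.4; H(240°)/H(240°) eclipsed 1.0 → 4.4 kcal/mol.
C has the highest total (4.4 kcal/mol).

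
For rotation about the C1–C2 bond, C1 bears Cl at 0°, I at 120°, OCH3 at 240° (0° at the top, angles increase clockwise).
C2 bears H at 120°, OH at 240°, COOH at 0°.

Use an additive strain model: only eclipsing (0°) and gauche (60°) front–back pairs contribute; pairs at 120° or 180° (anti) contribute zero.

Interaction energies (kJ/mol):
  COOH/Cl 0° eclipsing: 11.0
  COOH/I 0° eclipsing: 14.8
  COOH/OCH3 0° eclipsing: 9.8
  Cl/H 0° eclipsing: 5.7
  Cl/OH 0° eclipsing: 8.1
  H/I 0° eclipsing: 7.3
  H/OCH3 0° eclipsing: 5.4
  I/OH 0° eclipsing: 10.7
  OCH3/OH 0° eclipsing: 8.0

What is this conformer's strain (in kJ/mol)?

26.3 kJ/mol

This conformer (eclipsed): Cl(0°)/COOH(0°) eclipsed 11.0; I(120°)/H(120°) eclipsed 7.3; OCH3(240°)/OH(240°) eclipsed 8.0 → 26.3 kJ/mol.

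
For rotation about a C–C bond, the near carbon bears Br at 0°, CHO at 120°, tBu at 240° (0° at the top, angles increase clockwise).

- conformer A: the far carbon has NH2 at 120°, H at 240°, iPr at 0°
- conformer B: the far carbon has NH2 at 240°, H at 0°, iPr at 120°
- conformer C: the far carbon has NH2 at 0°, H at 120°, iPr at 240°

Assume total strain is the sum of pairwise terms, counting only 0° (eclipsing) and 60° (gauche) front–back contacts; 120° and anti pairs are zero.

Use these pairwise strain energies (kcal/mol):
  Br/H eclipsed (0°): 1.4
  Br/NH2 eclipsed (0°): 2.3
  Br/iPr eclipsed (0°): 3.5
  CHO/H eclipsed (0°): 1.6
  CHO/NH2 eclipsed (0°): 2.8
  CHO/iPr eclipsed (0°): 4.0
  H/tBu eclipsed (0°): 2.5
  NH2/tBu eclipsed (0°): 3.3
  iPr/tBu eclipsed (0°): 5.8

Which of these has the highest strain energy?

A is eclipsed. Br at 0° is eclipsed with iPr at 0° (3.5); CHO at 120° is eclipsed with NH2 at 120° (2.8); tBu at 240° is eclipsed with H at 240° (2.5). Total 8.8 kcal/mol.
B is eclipsed. Br at 0° is eclipsed with H at 0° (1.4); CHO at 120° is eclipsed with iPr at 120° (4.0); tBu at 240° is eclipsed with NH2 at 240° (3.3). Total 8.7 kcal/mol.
C is eclipsed. Br at 0° is eclipsed with NH2 at 0° (2.3); CHO at 120° is eclipsed with H at 120° (1.6); tBu at 240° is eclipsed with iPr at 240° (5.8). Total 9.7 kcal/mol.
C has the highest total (9.7 kcal/mol).

C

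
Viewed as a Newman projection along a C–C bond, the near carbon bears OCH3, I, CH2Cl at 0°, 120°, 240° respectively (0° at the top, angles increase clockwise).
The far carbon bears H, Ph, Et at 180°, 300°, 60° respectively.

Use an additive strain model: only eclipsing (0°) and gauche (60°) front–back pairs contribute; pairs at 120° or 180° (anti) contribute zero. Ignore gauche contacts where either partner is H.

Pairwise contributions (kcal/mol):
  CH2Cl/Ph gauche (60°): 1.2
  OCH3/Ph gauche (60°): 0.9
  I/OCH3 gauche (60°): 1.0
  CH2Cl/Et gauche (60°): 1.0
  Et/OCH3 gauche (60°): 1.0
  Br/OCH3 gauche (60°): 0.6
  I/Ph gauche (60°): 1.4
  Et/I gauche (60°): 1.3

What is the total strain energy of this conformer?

4.4 kcal/mol

This conformer (staggered): OCH3(0°)/Ph(300°) gauche 0.9; OCH3(0°)/Et(60°) gauche 1.0; I(120°)/Et(60°) gauche 1.3; CH2Cl(240°)/Ph(300°) gauche 1.2 → 4.4 kcal/mol.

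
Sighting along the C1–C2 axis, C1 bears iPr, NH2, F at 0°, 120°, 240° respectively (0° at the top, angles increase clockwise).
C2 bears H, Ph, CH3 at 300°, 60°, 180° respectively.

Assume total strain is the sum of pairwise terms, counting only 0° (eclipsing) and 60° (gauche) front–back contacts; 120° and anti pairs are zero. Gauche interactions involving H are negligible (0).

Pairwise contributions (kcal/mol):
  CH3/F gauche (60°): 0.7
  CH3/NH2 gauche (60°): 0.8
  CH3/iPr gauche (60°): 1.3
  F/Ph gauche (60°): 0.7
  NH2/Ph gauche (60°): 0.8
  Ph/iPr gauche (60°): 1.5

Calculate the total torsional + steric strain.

3.8 kcal/mol

This conformer (staggered): iPr(0°)/Ph(60°) gauche 1.5; NH2(120°)/Ph(60°) gauche 0.8; NH2(120°)/CH3(180°) gauche 0.8; F(240°)/CH3(180°) gauche 0.7 → 3.8 kcal/mol.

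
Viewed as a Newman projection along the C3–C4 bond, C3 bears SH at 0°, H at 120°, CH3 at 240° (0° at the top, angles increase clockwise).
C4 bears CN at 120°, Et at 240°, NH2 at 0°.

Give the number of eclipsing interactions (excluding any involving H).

2

Non-H eclipsing pairs: SH(0°)/NH2(0°); CH3(240°)/Et(240°) — 2 interactions.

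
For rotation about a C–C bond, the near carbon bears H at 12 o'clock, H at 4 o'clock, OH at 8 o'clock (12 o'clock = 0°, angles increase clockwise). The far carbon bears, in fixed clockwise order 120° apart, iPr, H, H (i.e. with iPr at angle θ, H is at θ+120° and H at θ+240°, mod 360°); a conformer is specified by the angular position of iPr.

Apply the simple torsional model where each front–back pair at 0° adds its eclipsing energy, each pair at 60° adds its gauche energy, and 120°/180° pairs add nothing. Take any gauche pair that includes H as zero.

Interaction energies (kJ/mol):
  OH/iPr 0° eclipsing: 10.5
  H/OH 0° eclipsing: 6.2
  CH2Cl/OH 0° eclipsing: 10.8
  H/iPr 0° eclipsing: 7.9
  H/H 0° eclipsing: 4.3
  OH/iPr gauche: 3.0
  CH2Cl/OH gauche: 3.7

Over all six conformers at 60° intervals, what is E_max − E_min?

iPr at 0° (eclipsed): H–iPr eclipsed, H–H eclipsed, OH–H eclipsed; 7.9 + 4.3 + 6.2 = 18.4 kJ/mol.
iPr at 60° (staggered): no non-H gauche contacts → 0.0 kJ/mol.
iPr at 120° (eclipsed): H–H eclipsed, H–iPr eclipsed, OH–H eclipsed; 4.3 + 7.9 + 6.2 = 18.4 kJ/mol.
iPr at 180° (staggered): OH–iPr gauche; 3.0 = 3.0 kJ/mol.
iPr at 240° (eclipsed): H–H eclipsed, H–H eclipsed, OH–iPr eclipsed; 4.3 + 4.3 + 10.5 = 19.1 kJ/mol.
iPr at 300° (staggered): OH–iPr gauche; 3.0 = 3.0 kJ/mol.
Max at 240° (19.1 kJ/mol), min at 60° (0.0 kJ/mol); barrier = 19.1 kJ/mol.

19.1 kJ/mol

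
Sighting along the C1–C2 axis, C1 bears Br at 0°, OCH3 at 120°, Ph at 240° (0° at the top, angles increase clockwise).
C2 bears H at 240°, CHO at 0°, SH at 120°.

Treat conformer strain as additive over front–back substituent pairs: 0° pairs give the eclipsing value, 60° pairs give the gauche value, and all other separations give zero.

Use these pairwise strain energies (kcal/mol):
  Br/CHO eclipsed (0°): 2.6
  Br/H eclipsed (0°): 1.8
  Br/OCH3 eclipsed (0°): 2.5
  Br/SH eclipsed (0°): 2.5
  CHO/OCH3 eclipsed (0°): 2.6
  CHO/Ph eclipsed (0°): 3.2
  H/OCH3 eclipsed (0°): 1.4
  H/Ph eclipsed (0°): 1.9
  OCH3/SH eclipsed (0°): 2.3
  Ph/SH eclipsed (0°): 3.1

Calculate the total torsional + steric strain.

6.8 kcal/mol

This conformer (eclipsed): Br(0°)/CHO(0°) eclipsed 2.6; OCH3(120°)/SH(120°) eclipsed 2.3; Ph(240°)/H(240°) eclipsed 1.9 → 6.8 kcal/mol.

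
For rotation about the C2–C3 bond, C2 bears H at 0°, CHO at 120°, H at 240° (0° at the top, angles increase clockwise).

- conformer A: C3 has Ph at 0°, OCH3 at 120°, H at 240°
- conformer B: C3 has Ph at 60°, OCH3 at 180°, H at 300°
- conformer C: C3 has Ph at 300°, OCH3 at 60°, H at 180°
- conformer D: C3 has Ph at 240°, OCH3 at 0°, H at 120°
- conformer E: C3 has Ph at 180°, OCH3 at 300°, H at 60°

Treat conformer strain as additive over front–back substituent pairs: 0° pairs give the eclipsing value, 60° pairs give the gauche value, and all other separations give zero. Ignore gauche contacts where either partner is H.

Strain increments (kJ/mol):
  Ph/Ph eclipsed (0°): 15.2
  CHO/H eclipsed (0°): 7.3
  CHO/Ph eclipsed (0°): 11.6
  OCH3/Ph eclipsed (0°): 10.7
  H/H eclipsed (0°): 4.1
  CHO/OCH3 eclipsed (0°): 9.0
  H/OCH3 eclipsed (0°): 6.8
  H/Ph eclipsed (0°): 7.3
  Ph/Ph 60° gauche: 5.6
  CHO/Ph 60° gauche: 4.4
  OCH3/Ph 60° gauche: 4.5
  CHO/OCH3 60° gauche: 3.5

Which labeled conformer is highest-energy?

D

A (eclipsed): H(0°)/Ph(0°) eclipsed 7.3; CHO(120°)/OCH3(120°) eclipsed 9.0; H(240°)/H(240°) eclipsed 4.1 → 20.4 kJ/mol.
B (staggered): CHO(120°)/Ph(60°) gauche 4.4; CHO(120°)/OCH3(180°) gauche 3.5 → 7.9 kJ/mol.
C (staggered): CHO(120°)/OCH3(60°) gauche 3.5 → 3.5 kJ/mol.
D (eclipsed): H(0°)/OCH3(0°) eclipsed 6.8; CHO(120°)/H(120°) eclipsed 7.3; H(240°)/Ph(240°) eclipsed 7.3 → 21.4 kJ/mol.
E (staggered): CHO(120°)/Ph(180°) gauche 4.4 → 4.4 kJ/mol.
D has the highest total (21.4 kJ/mol).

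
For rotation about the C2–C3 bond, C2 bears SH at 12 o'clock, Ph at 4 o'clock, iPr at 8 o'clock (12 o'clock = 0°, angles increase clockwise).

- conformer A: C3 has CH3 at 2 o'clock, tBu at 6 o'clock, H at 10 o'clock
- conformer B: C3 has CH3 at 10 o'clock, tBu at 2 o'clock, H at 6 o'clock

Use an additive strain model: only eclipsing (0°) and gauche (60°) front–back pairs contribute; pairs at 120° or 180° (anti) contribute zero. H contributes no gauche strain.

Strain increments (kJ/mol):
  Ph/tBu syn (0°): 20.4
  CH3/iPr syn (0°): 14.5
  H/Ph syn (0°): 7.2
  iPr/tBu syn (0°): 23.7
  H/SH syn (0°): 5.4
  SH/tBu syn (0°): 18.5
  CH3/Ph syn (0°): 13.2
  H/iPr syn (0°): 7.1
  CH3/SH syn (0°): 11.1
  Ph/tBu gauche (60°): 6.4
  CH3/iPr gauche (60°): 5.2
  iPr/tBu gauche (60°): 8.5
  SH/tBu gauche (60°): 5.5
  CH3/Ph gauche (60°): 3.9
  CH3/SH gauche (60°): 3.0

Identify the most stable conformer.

A (staggered): SH–CH3 gauche, Ph–CH3 gauche, Ph–tBu gauche, iPr–tBu gauche; 3.0 + 3.9 + 6.4 + 8.5 = 21.8 kJ/mol.
B (staggered): SH–CH3 gauche, SH–tBu gauche, Ph–tBu gauche, iPr–CH3 gauche; 3.0 + 5.5 + 6.4 + 5.2 = 20.1 kJ/mol.
B has the lowest total (20.1 kJ/mol).

B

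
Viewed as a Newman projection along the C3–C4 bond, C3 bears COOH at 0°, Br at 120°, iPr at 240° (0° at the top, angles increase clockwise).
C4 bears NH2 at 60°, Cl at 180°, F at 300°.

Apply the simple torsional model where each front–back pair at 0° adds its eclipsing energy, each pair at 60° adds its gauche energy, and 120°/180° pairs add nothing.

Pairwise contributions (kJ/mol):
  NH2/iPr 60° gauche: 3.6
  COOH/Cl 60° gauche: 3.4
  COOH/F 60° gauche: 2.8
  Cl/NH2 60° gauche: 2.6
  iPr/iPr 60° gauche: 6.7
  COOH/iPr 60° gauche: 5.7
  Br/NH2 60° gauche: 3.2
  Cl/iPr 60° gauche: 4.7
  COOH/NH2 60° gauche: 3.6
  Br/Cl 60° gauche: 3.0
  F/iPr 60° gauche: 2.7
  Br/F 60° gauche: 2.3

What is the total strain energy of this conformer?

20.0 kJ/mol

This conformer (staggered): COOH–NH2 gauche, COOH–F gauche, Br–NH2 gauche, Br–Cl gauche, iPr–Cl gauche, iPr–F gauche; 3.6 + 2.8 + 3.2 + 3.0 + 4.7 + 2.7 = 20.0 kJ/mol.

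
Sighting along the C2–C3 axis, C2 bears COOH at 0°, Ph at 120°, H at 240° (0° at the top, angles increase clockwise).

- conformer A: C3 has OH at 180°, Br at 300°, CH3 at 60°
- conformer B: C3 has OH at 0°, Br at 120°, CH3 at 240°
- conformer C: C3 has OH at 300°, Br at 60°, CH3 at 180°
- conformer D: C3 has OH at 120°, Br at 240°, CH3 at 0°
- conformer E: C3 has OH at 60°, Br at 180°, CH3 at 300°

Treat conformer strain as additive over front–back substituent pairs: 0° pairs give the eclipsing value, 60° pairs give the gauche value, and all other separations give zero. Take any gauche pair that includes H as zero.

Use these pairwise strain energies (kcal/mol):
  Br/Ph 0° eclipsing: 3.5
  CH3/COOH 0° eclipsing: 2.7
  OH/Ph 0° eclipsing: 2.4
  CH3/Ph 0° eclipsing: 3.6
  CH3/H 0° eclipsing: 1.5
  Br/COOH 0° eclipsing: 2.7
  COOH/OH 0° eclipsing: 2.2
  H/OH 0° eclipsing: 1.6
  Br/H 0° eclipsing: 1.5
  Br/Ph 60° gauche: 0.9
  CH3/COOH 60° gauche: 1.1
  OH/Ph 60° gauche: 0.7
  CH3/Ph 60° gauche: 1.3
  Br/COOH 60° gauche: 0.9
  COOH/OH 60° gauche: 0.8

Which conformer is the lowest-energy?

E

A (staggered): COOH–Br gauche, COOH–CH3 gauche, Ph–OH gauche, Ph–CH3 gauche; 0.9 + 1.1 + 0.7 + 1.3 = 4.0 kcal/mol.
B (eclipsed): COOH–OH eclipsed, Ph–Br eclipsed, H–CH3 eclipsed; 2.2 + 3.5 + 1.5 = 7.2 kcal/mol.
C (staggered): COOH–OH gauche, COOH–Br gauche, Ph–Br gauche, Ph–CH3 gauche; 0.8 + 0.9 + 0.9 + 1.3 = 3.9 kcal/mol.
D (eclipsed): COOH–CH3 eclipsed, Ph–OH eclipsed, H–Br eclipsed; 2.7 + 2.4 + 1.5 = 6.6 kcal/mol.
E (staggered): COOH–OH gauche, COOH–CH3 gauche, Ph–OH gauche, Ph–Br gauche; 0.8 + 1.1 + 0.7 + 0.9 = 3.5 kcal/mol.
E has the lowest total (3.5 kcal/mol).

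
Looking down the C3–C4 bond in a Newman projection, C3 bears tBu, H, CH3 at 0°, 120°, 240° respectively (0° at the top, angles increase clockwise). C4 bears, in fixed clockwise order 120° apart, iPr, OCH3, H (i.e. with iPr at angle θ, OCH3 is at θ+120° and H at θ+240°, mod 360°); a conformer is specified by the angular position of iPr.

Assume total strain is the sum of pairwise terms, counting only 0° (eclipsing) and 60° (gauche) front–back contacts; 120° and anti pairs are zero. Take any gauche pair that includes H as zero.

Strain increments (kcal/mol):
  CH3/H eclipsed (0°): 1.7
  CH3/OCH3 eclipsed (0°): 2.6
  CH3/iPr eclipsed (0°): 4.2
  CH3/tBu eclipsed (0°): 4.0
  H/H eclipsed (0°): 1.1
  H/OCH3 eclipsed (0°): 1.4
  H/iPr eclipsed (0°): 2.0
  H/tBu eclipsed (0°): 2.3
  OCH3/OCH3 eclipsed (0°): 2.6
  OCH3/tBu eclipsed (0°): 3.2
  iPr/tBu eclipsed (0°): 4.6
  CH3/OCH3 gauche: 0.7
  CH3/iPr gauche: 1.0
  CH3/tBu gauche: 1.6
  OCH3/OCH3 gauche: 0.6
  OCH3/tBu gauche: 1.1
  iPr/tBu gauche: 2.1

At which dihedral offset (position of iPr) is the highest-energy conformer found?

240°

iPr at 0° (eclipsed): tBu–iPr eclipsed, H–OCH3 eclipsed, CH3–H eclipsed; 4.6 + 1.4 + 1.7 = 7.7 kcal/mol.
iPr at 60° (staggered): tBu–iPr gauche, CH3–OCH3 gauche; 2.1 + 0.7 = 2.8 kcal/mol.
iPr at 120° (eclipsed): tBu–H eclipsed, H–iPr eclipsed, CH3–OCH3 eclipsed; 2.3 + 2.0 + 2.6 = 6.9 kcal/mol.
iPr at 180° (staggered): tBu–OCH3 gauche, CH3–iPr gauche, CH3–OCH3 gauche; 1.1 + 1.0 + 0.7 = 2.8 kcal/mol.
iPr at 240° (eclipsed): tBu–OCH3 eclipsed, H–H eclipsed, CH3–iPr eclipsed; 3.2 + 1.1 + 4.2 = 8.5 kcal/mol.
iPr at 300° (staggered): tBu–iPr gauche, tBu–OCH3 gauche, CH3–iPr gauche; 2.1 + 1.1 + 1.0 = 4.2 kcal/mol.
The maximum (8.5 kcal/mol) occurs with iPr at 240°.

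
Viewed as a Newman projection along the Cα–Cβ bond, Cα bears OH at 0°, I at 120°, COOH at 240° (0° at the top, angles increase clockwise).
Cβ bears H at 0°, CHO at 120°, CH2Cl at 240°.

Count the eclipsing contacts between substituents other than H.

Non-H eclipsing pairs: I(120°)/CHO(120°); COOH(240°)/CH2Cl(240°) — 2 interactions.

2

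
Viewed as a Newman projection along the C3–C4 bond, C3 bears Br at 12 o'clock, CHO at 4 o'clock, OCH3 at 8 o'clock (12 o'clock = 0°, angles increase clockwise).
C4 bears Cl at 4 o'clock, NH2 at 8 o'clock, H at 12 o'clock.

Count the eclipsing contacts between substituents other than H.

Non-H eclipsing pairs: CHO(120°)/Cl(120°); OCH3(240°)/NH2(240°) — 2 interactions.

2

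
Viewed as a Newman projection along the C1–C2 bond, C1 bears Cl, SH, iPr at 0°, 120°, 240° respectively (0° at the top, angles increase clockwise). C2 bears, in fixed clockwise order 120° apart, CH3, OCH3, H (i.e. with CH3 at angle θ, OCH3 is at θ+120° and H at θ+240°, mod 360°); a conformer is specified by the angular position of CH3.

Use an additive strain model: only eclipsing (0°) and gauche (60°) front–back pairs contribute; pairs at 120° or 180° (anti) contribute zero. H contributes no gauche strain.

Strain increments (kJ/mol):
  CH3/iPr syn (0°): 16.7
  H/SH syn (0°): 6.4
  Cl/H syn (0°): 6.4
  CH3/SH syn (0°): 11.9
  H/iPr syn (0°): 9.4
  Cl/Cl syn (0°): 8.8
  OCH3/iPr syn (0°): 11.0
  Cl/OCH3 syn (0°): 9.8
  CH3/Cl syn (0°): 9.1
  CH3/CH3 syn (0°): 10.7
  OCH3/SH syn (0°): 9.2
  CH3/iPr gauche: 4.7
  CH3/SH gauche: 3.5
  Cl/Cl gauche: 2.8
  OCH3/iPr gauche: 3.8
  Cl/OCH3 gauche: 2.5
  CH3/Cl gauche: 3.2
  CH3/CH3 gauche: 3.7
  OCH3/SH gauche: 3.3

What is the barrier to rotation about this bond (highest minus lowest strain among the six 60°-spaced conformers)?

CH3 at 0° (eclipsed): Cl(0°)/CH3(0°) eclipsed 9.1; SH(120°)/OCH3(120°) eclipsed 9.2; iPr(240°)/H(240°) eclipsed 9.4 → 27.7 kJ/mol.
CH3 at 60° (staggered): Cl(0°)/CH3(60°) gauche 3.2; SH(120°)/CH3(60°) gauche 3.5; SH(120°)/OCH3(180°) gauche 3.3; iPr(240°)/OCH3(180°) gauche 3.8 → 13.8 kJ/mol.
CH3 at 120° (eclipsed): Cl(0°)/H(0°) eclipsed 6.4; SH(120°)/CH3(120°) eclipsed 11.9; iPr(240°)/OCH3(240°) eclipsed 11.0 → 29.3 kJ/mol.
CH3 at 180° (staggered): Cl(0°)/OCH3(300°) gauche 2.5; SH(120°)/CH3(180°) gauche 3.5; iPr(240°)/CH3(180°) gauche 4.7; iPr(240°)/OCH3(300°) gauche 3.8 → 14.5 kJ/mol.
CH3 at 240° (eclipsed): Cl(0°)/OCH3(0°) eclipsed 9.8; SH(120°)/H(120°) eclipsed 6.4; iPr(240°)/CH3(240°) eclipsed 16.7 → 32.9 kJ/mol.
CH3 at 300° (staggered): Cl(0°)/CH3(300°) gauche 3.2; Cl(0°)/OCH3(60°) gauche 2.5; SH(120°)/OCH3(60°) gauche 3.3; iPr(240°)/CH3(300°) gauche 4.7 → 13.7 kJ/mol.
Max at 240° (32.9 kJ/mol), min at 300° (13.7 kJ/mol); barrier = 19.2 kJ/mol.

19.2 kJ/mol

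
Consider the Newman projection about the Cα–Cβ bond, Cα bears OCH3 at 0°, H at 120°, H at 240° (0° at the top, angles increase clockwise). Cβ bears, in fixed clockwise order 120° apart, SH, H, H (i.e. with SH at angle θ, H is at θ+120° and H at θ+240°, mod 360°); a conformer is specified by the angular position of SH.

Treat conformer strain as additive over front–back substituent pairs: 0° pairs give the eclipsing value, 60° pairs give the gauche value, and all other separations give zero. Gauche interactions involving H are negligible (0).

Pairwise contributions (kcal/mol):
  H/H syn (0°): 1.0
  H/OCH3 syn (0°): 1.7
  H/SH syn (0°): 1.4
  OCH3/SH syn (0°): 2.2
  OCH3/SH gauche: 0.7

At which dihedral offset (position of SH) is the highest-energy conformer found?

0°

SH at 0° is eclipsed. OCH3 at 0° is eclipsed with SH at 0° (2.2); H at 120° is eclipsed with H at 120° (1.0); H at 240° is eclipsed with H at 240° (1.0). Total 4.2 kcal/mol.
SH at 60° is staggered. OCH3 at 0° is gauche with SH at 60° (0.7). Total 0.7 kcal/mol.
SH at 120° is eclipsed. OCH3 at 0° is eclipsed with H at 0° (1.7); H at 120° is eclipsed with SH at 120° (1.4); H at 240° is eclipsed with H at 240° (1.0). Total 4.1 kcal/mol.
SH at 180° (staggered): no non-H gauche contacts → 0.0 kcal/mol.
SH at 240° is eclipsed. OCH3 at 0° is eclipsed with H at 0° (1.7); H at 120° is eclipsed with H at 120° (1.0); H at 240° is eclipsed with SH at 240° (1.4). Total 4.1 kcal/mol.
SH at 300° is staggered. OCH3 at 0° is gauche with SH at 300° (0.7). Total 0.7 kcal/mol.
The maximum (4.2 kcal/mol) occurs with SH at 0°.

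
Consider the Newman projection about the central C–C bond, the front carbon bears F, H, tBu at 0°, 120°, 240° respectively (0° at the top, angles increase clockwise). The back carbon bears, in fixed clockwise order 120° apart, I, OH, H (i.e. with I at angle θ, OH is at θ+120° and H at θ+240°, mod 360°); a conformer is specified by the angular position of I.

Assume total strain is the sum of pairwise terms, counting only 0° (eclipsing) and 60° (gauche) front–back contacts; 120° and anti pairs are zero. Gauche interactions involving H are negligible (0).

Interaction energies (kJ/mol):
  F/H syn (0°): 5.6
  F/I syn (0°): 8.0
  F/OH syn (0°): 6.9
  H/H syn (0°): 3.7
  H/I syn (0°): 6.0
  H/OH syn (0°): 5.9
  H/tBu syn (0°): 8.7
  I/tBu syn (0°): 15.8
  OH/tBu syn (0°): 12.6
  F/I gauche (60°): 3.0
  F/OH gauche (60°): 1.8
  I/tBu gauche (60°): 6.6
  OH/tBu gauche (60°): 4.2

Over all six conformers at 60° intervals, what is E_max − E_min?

19.2 kJ/mol

I at 0° (eclipsed): F(0°)/I(0°) eclipsed 8.0; H(120°)/OH(120°) eclipsed 5.9; tBu(240°)/H(240°) eclipsed 8.7 → 22.6 kJ/mol.
I at 60° (staggered): F(0°)/I(60°) gauche 3.0; tBu(240°)/OH(180°) gauche 4.2 → 7.2 kJ/mol.
I at 120° (eclipsed): F(0°)/H(0°) eclipsed 5.6; H(120°)/I(120°) eclipsed 6.0; tBu(240°)/OH(240°) eclipsed 12.6 → 24.2 kJ/mol.
I at 180° (staggered): F(0°)/OH(300°) gauche 1.8; tBu(240°)/I(180°) gauche 6.6; tBu(240°)/OH(300°) gauche 4.2 → 12.6 kJ/mol.
I at 240° (eclipsed): F(0°)/OH(0°) eclipsed 6.9; H(120°)/H(120°) eclipsed 3.7; tBu(240°)/I(240°) eclipsed 15.8 → 26.4 kJ/mol.
I at 300° (staggered): F(0°)/I(300°) gauche 3.0; F(0°)/OH(60°) gauche 1.8; tBu(240°)/I(300°) gauche 6.6 → 11.4 kJ/mol.
Max at 240° (26.4 kJ/mol), min at 60° (7.2 kJ/mol); barrier = 19.2 kJ/mol.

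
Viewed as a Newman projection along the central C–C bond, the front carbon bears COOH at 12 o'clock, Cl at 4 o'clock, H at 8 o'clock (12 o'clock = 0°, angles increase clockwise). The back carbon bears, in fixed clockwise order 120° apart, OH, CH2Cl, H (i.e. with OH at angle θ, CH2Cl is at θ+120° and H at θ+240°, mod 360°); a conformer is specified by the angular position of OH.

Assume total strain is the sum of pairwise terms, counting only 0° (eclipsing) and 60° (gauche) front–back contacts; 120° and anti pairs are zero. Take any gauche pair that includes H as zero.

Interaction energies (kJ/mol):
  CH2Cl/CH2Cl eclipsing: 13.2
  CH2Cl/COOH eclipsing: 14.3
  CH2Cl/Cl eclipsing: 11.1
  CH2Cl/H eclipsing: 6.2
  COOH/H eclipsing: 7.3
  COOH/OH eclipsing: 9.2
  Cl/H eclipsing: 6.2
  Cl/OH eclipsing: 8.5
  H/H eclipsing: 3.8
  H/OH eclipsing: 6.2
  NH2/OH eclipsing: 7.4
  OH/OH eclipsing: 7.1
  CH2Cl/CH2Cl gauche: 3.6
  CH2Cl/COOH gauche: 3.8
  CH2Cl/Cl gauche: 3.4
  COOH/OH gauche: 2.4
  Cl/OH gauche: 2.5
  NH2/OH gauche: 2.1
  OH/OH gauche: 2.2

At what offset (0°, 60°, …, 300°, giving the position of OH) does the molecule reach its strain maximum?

OH at 0° (eclipsed): COOH(0°)/OH(0°) eclipsed 9.2; Cl(120°)/CH2Cl(120°) eclipsed 11.1; H(240°)/H(240°) eclipsed 3.8 → 24.1 kJ/mol.
OH at 60° (staggered): COOH(0°)/OH(60°) gauche 2.4; Cl(120°)/OH(60°) gauche 2.5; Cl(120°)/CH2Cl(180°) gauche 3.4 → 8.3 kJ/mol.
OH at 120° (eclipsed): COOH(0°)/H(0°) eclipsed 7.3; Cl(120°)/OH(120°) eclipsed 8.5; H(240°)/CH2Cl(240°) eclipsed 6.2 → 22.0 kJ/mol.
OH at 180° (staggered): COOH(0°)/CH2Cl(300°) gauche 3.8; Cl(120°)/OH(180°) gauche 2.5 → 6.3 kJ/mol.
OH at 240° (eclipsed): COOH(0°)/CH2Cl(0°) eclipsed 14.3; Cl(120°)/H(120°) eclipsed 6.2; H(240°)/OH(240°) eclipsed 6.2 → 26.7 kJ/mol.
OH at 300° (staggered): COOH(0°)/OH(300°) gauche 2.4; COOH(0°)/CH2Cl(60°) gauche 3.8; Cl(120°)/CH2Cl(60°) gauche 3.4 → 9.6 kJ/mol.
The maximum (26.7 kJ/mol) occurs with OH at 240°.

240°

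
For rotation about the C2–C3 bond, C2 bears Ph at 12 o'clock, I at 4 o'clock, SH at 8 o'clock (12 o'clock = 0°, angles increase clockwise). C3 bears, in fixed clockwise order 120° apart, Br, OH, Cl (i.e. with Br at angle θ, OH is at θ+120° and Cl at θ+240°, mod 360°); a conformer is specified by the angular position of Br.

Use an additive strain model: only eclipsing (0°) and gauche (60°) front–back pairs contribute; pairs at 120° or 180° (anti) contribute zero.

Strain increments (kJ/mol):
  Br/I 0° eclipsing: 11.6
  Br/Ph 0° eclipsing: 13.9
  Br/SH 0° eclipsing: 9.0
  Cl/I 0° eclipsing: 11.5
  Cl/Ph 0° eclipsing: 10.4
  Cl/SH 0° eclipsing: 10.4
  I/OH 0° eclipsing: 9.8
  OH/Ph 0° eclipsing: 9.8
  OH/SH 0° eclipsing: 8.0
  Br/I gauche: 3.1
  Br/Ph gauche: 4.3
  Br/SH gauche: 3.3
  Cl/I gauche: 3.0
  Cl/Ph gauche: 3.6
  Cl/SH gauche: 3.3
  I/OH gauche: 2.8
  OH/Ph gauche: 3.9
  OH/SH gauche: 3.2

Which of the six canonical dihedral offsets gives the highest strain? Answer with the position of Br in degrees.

Br at 0° (eclipsed): Ph–Br eclipsed, I–OH eclipsed, SH–Cl eclipsed; 13.9 + 9.8 + 10.4 = 34.1 kJ/mol.
Br at 60° (staggered): Ph–Br gauche, Ph–Cl gauche, I–Br gauche, I–OH gauche, SH–OH gauche, SH–Cl gauche; 4.3 + 3.6 + 3.1 + 2.8 + 3.2 + 3.3 = 20.3 kJ/mol.
Br at 120° (eclipsed): Ph–Cl eclipsed, I–Br eclipsed, SH–OH eclipsed; 10.4 + 11.6 + 8.0 = 30.0 kJ/mol.
Br at 180° (staggered): Ph–OH gauche, Ph–Cl gauche, I–Br gauche, I–Cl gauche, SH–Br gauche, SH–OH gauche; 3.9 + 3.6 + 3.1 + 3.0 + 3.3 + 3.2 = 20.1 kJ/mol.
Br at 240° (eclipsed): Ph–OH eclipsed, I–Cl eclipsed, SH–Br eclipsed; 9.8 + 11.5 + 9.0 = 30.3 kJ/mol.
Br at 300° (staggered): Ph–Br gauche, Ph–OH gauche, I–OH gauche, I–Cl gauche, SH–Br gauche, SH–Cl gauche; 4.3 + 3.9 + 2.8 + 3.0 + 3.3 + 3.3 = 20.6 kJ/mol.
The maximum (34.1 kJ/mol) occurs with Br at 0°.

0°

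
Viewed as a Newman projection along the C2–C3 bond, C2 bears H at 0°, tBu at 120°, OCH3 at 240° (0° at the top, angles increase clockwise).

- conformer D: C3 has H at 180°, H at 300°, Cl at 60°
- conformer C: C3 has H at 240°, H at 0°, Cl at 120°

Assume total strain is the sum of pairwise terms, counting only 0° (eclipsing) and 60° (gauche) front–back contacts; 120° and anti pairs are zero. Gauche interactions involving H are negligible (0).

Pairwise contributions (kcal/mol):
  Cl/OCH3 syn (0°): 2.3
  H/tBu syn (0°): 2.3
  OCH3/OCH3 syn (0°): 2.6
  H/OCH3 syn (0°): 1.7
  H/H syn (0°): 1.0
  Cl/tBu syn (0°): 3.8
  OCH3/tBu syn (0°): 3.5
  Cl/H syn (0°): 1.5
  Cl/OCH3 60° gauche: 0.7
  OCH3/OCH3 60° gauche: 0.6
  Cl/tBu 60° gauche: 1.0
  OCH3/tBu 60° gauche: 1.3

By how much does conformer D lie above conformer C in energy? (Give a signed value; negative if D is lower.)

D (staggered): tBu(120°)/Cl(60°) gauche 1.0 → 1.0 kcal/mol.
C (eclipsed): H(0°)/H(0°) eclipsed 1.0; tBu(120°)/Cl(120°) eclipsed 3.8; OCH3(240°)/H(240°) eclipsed 1.7 → 6.5 kcal/mol.
E(D) − E(C) = 1.0 − 6.5 = -5.5 kcal/mol.

-5.5 kcal/mol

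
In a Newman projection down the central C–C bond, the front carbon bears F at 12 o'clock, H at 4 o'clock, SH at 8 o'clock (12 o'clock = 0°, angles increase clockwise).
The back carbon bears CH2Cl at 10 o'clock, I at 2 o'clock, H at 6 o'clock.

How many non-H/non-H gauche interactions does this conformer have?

Non-H gauche pairs: F(0°)/CH2Cl(300°); F(0°)/I(60°); SH(240°)/CH2Cl(300°) — 3 interactions.

3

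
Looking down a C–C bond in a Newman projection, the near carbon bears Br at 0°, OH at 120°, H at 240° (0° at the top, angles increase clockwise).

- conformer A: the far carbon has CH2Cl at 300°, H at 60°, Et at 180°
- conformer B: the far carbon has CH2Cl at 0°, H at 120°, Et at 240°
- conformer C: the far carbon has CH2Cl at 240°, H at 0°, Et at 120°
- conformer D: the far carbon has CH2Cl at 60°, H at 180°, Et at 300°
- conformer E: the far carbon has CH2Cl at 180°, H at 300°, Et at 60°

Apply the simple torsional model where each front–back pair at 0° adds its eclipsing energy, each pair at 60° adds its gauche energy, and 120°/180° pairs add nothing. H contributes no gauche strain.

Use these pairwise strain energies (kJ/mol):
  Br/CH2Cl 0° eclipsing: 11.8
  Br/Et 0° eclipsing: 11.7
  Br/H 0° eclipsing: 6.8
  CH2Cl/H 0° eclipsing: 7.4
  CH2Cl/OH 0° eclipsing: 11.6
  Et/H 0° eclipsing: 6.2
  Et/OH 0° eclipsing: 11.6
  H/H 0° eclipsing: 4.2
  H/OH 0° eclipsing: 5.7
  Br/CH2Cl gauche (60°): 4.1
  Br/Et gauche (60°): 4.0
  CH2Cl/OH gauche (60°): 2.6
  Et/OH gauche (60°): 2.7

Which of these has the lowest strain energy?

A (staggered): Br(0°)/CH2Cl(300°) gauche 4.1; OH(120°)/Et(180°) gauche 2.7 → 6.8 kJ/mol.
B (eclipsed): Br(0°)/CH2Cl(0°) eclipsed 11.8; OH(120°)/H(120°) eclipsed 5.7; H(240°)/Et(240°) eclipsed 6.2 → 23.7 kJ/mol.
C (eclipsed): Br(0°)/H(0°) eclipsed 6.8; OH(120°)/Et(120°) eclipsed 11.6; H(240°)/CH2Cl(240°) eclipsed 7.4 → 25.8 kJ/mol.
D (staggered): Br(0°)/CH2Cl(60°) gauche 4.1; Br(0°)/Et(300°) gauche 4.0; OH(120°)/CH2Cl(60°) gauche 2.6 → 10.7 kJ/mol.
E (staggered): Br(0°)/Et(60°) gauche 4.0; OH(120°)/CH2Cl(180°) gauche 2.6; OH(120°)/Et(60°) gauche 2.7 → 9.3 kJ/mol.
A has the lowest total (6.8 kJ/mol).

A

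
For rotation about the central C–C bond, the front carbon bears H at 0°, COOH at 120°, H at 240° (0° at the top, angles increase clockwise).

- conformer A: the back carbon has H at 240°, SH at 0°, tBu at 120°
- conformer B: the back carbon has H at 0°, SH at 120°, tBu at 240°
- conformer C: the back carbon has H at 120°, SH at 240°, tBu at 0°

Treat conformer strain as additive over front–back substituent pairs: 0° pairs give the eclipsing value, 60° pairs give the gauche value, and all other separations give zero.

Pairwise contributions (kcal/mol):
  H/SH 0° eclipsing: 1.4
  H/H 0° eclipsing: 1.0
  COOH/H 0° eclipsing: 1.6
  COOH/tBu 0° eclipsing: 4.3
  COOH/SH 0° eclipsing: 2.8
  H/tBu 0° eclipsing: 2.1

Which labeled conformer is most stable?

A is eclipsed. H at 0° is eclipsed with SH at 0° (1.4); COOH at 120° is eclipsed with tBu at 120° (4.3); H at 240° is eclipsed with H at 240° (1.0). Total 6.7 kcal/mol.
B is eclipsed. H at 0° is eclipsed with H at 0° (1.0); COOH at 120° is eclipsed with SH at 120° (2.8); H at 240° is eclipsed with tBu at 240° (2.1). Total 5.9 kcal/mol.
C is eclipsed. H at 0° is eclipsed with tBu at 0° (2.1); COOH at 120° is eclipsed with H at 120° (1.6); H at 240° is eclipsed with SH at 240° (1.4). Total 5.1 kcal/mol.
C has the lowest total (5.1 kcal/mol).

C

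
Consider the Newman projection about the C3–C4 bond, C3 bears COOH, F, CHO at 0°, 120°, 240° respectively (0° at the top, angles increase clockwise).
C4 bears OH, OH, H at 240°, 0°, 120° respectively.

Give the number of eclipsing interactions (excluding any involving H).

Non-H eclipsing pairs: COOH(0°)/OH(0°); CHO(240°)/OH(240°) — 2 interactions.

2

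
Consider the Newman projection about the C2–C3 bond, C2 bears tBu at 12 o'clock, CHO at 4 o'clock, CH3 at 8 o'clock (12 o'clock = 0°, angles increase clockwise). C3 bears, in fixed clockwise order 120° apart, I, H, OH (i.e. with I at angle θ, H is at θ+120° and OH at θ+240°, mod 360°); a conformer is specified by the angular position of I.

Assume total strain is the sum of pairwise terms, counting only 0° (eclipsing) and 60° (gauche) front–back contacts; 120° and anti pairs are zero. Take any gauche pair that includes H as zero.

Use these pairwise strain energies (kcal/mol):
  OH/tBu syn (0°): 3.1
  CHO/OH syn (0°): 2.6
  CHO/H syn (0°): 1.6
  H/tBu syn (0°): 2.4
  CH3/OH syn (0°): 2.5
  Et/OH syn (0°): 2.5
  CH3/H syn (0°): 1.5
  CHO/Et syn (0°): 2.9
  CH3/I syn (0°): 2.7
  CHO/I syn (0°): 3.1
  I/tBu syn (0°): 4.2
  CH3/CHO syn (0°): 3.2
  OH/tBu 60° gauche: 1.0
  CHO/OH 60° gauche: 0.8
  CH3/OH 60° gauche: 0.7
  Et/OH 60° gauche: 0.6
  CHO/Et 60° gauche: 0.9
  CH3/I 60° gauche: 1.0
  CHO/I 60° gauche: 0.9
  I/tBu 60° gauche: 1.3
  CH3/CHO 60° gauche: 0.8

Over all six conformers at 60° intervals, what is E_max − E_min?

I at 0° (eclipsed): tBu(0°)/I(0°) eclipsed 4.2; CHO(120°)/H(120°) eclipsed 1.6; CH3(240°)/OH(240°) eclipsed 2.5 → 8.3 kcal/mol.
I at 60° (staggered): tBu(0°)/I(60°) gauche 1.3; tBu(0°)/OH(300°) gauche 1.0; CHO(120°)/I(60°) gauche 0.9; CH3(240°)/OH(300°) gauche 0.7 → 3.9 kcal/mol.
I at 120° (eclipsed): tBu(0°)/OH(0°) eclipsed 3.1; CHO(120°)/I(120°) eclipsed 3.1; CH3(240°)/H(240°) eclipsed 1.5 → 7.7 kcal/mol.
I at 180° (staggered): tBu(0°)/OH(60°) gauche 1.0; CHO(120°)/I(180°) gauche 0.9; CHO(120°)/OH(60°) gauche 0.8; CH3(240°)/I(180°) gauche 1.0 → 3.7 kcal/mol.
I at 240° (eclipsed): tBu(0°)/H(0°) eclipsed 2.4; CHO(120°)/OH(120°) eclipsed 2.6; CH3(240°)/I(240°) eclipsed 2.7 → 7.7 kcal/mol.
I at 300° (staggered): tBu(0°)/I(300°) gauche 1.3; CHO(120°)/OH(180°) gauche 0.8; CH3(240°)/I(300°) gauche 1.0; CH3(240°)/OH(180°) gauche 0.7 → 3.8 kcal/mol.
Max at 0° (8.3 kcal/mol), min at 180° (3.7 kcal/mol); barrier = 4.6 kcal/mol.

4.6 kcal/mol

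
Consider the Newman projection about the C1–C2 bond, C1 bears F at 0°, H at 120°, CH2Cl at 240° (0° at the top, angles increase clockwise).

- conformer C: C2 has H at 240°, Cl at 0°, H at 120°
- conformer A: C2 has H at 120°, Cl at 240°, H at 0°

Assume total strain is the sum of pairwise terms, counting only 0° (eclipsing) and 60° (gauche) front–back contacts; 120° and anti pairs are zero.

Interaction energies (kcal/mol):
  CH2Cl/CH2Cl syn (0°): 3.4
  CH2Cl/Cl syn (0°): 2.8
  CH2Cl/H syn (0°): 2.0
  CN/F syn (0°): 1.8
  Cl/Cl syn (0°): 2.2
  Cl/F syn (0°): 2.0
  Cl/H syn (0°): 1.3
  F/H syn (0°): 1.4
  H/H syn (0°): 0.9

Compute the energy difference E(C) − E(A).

C (eclipsed): F(0°)/Cl(0°) eclipsed 2.0; H(120°)/H(120°) eclipsed 0.9; CH2Cl(240°)/H(240°) eclipsed 2.0 → 4.9 kcal/mol.
A (eclipsed): F(0°)/H(0°) eclipsed 1.4; H(120°)/H(120°) eclipsed 0.9; CH2Cl(240°)/Cl(240°) eclipsed 2.8 → 5.1 kcal/mol.
E(C) − E(A) = 4.9 − 5.1 = -0.2 kcal/mol.

-0.2 kcal/mol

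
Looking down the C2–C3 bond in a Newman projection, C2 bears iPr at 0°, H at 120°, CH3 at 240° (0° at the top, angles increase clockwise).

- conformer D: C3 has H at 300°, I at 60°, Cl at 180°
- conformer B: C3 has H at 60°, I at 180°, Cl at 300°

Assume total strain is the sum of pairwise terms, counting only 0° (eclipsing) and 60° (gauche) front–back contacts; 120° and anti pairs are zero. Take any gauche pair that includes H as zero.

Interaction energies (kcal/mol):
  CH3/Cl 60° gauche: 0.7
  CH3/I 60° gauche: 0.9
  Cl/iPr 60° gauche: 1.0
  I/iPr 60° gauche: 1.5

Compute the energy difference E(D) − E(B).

-0.4 kcal/mol

D (staggered): iPr(0°)/I(60°) gauche 1.5; CH3(240°)/Cl(180°) gauche 0.7 → 2.2 kcal/mol.
B (staggered): iPr(0°)/Cl(300°) gauche 1.0; CH3(240°)/I(180°) gauche 0.9; CH3(240°)/Cl(300°) gauche 0.7 → 2.6 kcal/mol.
E(D) − E(B) = 2.2 − 2.6 = -0.4 kcal/mol.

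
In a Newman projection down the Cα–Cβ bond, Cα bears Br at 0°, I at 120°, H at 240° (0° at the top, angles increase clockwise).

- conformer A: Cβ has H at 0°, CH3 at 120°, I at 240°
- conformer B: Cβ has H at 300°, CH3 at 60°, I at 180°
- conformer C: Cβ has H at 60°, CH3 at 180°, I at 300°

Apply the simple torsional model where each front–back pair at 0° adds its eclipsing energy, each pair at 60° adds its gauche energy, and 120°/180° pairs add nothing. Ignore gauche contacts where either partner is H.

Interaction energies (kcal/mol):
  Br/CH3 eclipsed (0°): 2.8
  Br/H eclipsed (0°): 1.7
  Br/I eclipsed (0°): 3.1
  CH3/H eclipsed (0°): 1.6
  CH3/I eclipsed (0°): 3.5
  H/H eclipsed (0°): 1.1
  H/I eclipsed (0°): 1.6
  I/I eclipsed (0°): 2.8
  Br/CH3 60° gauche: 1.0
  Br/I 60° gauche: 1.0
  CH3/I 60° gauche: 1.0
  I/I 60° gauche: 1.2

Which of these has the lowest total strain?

A (eclipsed): Br(0°)/H(0°) eclipsed 1.7; I(120°)/CH3(120°) eclipsed 3.5; H(240°)/I(240°) eclipsed 1.6 → 6.8 kcal/mol.
B (staggered): Br(0°)/CH3(60°) gauche 1.0; I(120°)/CH3(60°) gauche 1.0; I(120°)/I(180°) gauche 1.2 → 3.2 kcal/mol.
C (staggered): Br(0°)/I(300°) gauche 1.0; I(120°)/CH3(180°) gauche 1.0 → 2.0 kcal/mol.
C has the lowest total (2.0 kcal/mol).

C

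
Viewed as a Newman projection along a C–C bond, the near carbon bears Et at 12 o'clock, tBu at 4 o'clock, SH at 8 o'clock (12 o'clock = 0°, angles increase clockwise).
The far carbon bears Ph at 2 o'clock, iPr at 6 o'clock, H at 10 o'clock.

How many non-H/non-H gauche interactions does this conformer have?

4

Non-H gauche pairs: Et(0°)/Ph(60°); tBu(120°)/Ph(60°); tBu(120°)/iPr(180°); SH(240°)/iPr(180°) — 4 interactions.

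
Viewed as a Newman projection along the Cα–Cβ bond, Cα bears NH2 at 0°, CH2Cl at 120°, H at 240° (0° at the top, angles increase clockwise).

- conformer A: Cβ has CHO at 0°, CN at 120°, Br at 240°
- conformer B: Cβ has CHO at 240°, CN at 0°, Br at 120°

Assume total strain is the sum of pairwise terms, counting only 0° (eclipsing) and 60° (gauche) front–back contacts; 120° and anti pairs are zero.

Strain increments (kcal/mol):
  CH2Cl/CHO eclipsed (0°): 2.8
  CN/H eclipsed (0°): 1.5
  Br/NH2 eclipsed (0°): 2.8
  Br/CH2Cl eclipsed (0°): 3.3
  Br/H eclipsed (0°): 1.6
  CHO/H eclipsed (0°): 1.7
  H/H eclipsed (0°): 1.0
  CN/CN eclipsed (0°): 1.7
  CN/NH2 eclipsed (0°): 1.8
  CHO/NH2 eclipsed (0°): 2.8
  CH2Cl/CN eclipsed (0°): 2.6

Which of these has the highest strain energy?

A

A (eclipsed): NH2(0°)/CHO(0°) eclipsed 2.8; CH2Cl(120°)/CN(120°) eclipsed 2.6; H(240°)/Br(240°) eclipsed 1.6 → 7.0 kcal/mol.
B (eclipsed): NH2(0°)/CN(0°) eclipsed 1.8; CH2Cl(120°)/Br(120°) eclipsed 3.3; H(240°)/CHO(240°) eclipsed 1.7 → 6.8 kcal/mol.
A has the highest total (7.0 kcal/mol).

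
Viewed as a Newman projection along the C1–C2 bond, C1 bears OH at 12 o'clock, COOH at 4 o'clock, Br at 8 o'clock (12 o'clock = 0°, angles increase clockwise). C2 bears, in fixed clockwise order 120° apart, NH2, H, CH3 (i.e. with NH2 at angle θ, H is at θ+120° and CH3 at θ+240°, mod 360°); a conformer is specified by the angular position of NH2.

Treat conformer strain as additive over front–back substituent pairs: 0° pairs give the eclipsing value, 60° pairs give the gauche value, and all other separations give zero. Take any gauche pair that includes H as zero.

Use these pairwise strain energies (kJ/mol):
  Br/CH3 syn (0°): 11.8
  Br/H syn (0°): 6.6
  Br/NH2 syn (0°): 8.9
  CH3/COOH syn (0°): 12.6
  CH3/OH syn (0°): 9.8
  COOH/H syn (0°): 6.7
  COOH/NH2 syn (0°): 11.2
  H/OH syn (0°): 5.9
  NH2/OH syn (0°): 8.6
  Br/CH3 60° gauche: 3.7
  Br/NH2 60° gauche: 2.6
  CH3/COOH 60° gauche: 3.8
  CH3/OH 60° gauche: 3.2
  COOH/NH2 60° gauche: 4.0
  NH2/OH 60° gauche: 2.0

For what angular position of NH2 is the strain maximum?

120°

NH2 at 0° (eclipsed): OH(0°)/NH2(0°) eclipsed 8.6; COOH(120°)/H(120°) eclipsed 6.7; Br(240°)/CH3(240°) eclipsed 11.8 → 27.1 kJ/mol.
NH2 at 60° (staggered): OH(0°)/NH2(60°) gauche 2.0; OH(0°)/CH3(300°) gauche 3.2; COOH(120°)/NH2(60°) gauche 4.0; Br(240°)/CH3(300°) gauche 3.7 → 12.9 kJ/mol.
NH2 at 120° (eclipsed): OH(0°)/CH3(0°) eclipsed 9.8; COOH(120°)/NH2(120°) eclipsed 11.2; Br(240°)/H(240°) eclipsed 6.6 → 27.6 kJ/mol.
NH2 at 180° (staggered): OH(0°)/CH3(60°) gauche 3.2; COOH(120°)/NH2(180°) gauche 4.0; COOH(120°)/CH3(60°) gauche 3.8; Br(240°)/NH2(180°) gauche 2.6 → 13.6 kJ/mol.
NH2 at 240° (eclipsed): OH(0°)/H(0°) eclipsed 5.9; COOH(120°)/CH3(120°) eclipsed 12.6; Br(240°)/NH2(240°) eclipsed 8.9 → 27.4 kJ/mol.
NH2 at 300° (staggered): OH(0°)/NH2(300°) gauche 2.0; COOH(120°)/CH3(180°) gauche 3.8; Br(240°)/NH2(300°) gauche 2.6; Br(240°)/CH3(180°) gauche 3.7 → 12.1 kJ/mol.
The maximum (27.6 kJ/mol) occurs with NH2 at 120°.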